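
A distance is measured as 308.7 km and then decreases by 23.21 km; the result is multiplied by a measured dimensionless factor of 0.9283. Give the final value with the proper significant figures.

265.0 km

308.7 km − 23.21 km = 285.49 km; the difference is limited to 1 decimal place (4 s.f.).
Carrying full precision, 285.49 × 0.9283 = 265.020367 km; 0.9283 has 4 s.f., so the result keeps min(4, 4) = 4 s.f.
Rounded to 4 significant figures: 265.0 km.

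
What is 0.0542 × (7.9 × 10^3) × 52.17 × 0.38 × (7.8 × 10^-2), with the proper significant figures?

0.0542 × (7.9 × 10^3) × 52.17 × 0.38 × (7.8 × 10^-2) = 662.102783784
Multiplication/division keeps the fewest significant figures: 0.0542 → 3 s.f., 7.9 × 10^3 → 2 s.f., 52.17 → 4 s.f., 0.38 → 2 s.f., 7.8 × 10^-2 → 2 s.f.; limit is 2.
Rounded to 2 significant figures: 6.6 × 10^2.

6.6 × 10^2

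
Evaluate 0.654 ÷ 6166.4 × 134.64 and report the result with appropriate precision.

0.0143

0.654 ÷ 6166.4 × 134.64 = 0.0142797353399…
Multiplication/division keeps the fewest significant figures: 0.654 → 3 s.f., 6166.4 → 5 s.f., 134.64 → 5 s.f.; limit is 3.
Rounded to 3 significant figures: 0.0143.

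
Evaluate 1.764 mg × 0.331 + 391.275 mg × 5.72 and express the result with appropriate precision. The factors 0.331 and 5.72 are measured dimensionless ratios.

1.764 × 0.331 = 0.583884 → 0.584 mg (3 s.f., last digit at the 10^-3 place).
391.275 × 5.72 = 2238.093 → 2.24 × 10³ mg (3 s.f., last digit at the 10^1 place).
Sum: 2238.676884 mg; keep the coarser place, 10^1.
Result: 2.24 × 10³ mg.

2.24 × 10³ mg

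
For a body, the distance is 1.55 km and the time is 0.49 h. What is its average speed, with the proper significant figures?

3.2 km/h

average speed = 1.55 km ÷ 0.49 h = 3.16326530612… km/h.
1.55 has 3 significant figures; 0.49 has 2.
Division/multiplication keeps the fewest: 2 significant figures.
Rounded: 3.2 km/h.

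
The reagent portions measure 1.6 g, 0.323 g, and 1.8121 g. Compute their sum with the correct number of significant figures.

3.7 g

1.6 g + 0.323 g + 1.8121 g = 3.7351 g.
Addition/subtraction keeps the fewest decimal places: 1.6 → 1 decimal place, 0.323 → 3 decimal places, 1.8121 → 4 decimal places; limit is 1.
Rounded to 1 decimal place: 3.7 g.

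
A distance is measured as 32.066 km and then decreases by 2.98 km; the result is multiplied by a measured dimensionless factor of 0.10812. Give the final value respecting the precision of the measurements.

32.066 km − 2.98 km = 29.086 km; the difference is limited to 2 decimal places (4 s.f.).
Carrying full precision, 29.086 × 0.10812 = 3.14477832 km; 0.10812 has 5 s.f., so the result keeps min(4, 5) = 4 s.f.
Rounded to 4 significant figures: 3.145 km.

3.145 km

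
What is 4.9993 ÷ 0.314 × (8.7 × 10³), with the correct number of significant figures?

1.4 × 10⁵

4.9993 ÷ 0.314 × (8.7 × 10³) = 138515.636943…
Multiplication/division keeps the fewest significant figures: 4.9993 → 5 s.f., 0.314 → 3 s.f., 8.7 × 10³ → 2 s.f.; limit is 2.
Rounded to 2 significant figures: 1.4 × 10⁵.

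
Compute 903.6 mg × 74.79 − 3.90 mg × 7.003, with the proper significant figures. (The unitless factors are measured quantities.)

903.6 × 74.79 = 67580.244 → 6.758 × 10^4 mg (4 s.f., last digit at the 10^1 place).
3.90 × 7.003 = 27.3117 → 27.3 mg (3 s.f., last digit at the 10^-1 place).
Difference: 67552.9323 mg; keep the coarser place, 10^1.
Result: 6.755 × 10^4 mg.

6.755 × 10^4 mg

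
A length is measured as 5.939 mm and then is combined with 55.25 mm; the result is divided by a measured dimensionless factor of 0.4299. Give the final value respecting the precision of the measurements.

142.3 mm

5.939 mm + 55.25 mm = 61.189 mm; the sum is limited to 2 decimal places (4 s.f.).
Carrying full precision, 61.189 ÷ 0.4299 = 142.333100721… mm; 0.4299 has 4 s.f., so the result keeps min(4, 4) = 4 s.f.
Rounded to 4 significant figures: 142.3 mm.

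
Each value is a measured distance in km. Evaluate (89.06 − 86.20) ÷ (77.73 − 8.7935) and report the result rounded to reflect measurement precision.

0.0415

89.06 − 86.20 = 2.86, limited to 2 d.p. → 3 s.f.; 77.73 − 8.7935 = 68.9365, limited to 2 d.p. → 4 s.f.
Carrying full precision, 2.86 ÷ 68.9365 = 0.041487455847…; keep min(3, 4) = 3 s.f.
Rounded to 3 significant figures: 0.0415.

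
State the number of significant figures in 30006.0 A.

30006.0: trailing zeros after a decimal point are significant; zeros between nonzero digits are significant.

6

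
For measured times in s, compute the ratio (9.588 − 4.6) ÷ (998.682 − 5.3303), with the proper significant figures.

9.588 − 4.6 = 4.988, limited to 1 d.p. → 2 s.f.; 998.682 − 5.3303 = 993.3517, limited to 3 d.p. → 6 s.f.
Carrying full precision, 4.988 ÷ 993.3517 = 0.00502138366502…; keep min(2, 6) = 2 s.f.
Rounded to 2 significant figures: 0.0050.

0.0050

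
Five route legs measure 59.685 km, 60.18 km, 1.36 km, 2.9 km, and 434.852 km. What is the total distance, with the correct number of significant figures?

5.590 × 10^2 km

59.685 km + 60.18 km + 1.36 km + 2.9 km + 434.852 km = 558.977 km.
Addition/subtraction keeps the fewest decimal places: 59.685 → 3 decimal places, 60.18 → 2 decimal places, 1.36 → 2 decimal places, 2.9 → 1 decimal place, 434.852 → 3 decimal places; limit is 1.
Rounded to 1 decimal place: 5.590 × 10^2 km.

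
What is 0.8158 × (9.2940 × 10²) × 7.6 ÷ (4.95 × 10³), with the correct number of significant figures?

1.2

0.8158 × (9.2940 × 10²) × 7.6 ÷ (4.95 × 10³) = 1.1641119903…
Multiplication/division keeps the fewest significant figures: 0.8158 → 4 s.f., 9.2940 × 10² → 5 s.f., 7.6 → 2 s.f., 4.95 × 10³ → 3 s.f.; limit is 2.
Rounded to 2 significant figures: 1.2.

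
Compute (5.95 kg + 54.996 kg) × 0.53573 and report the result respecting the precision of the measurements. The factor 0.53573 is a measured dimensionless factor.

32.65 kg

5.95 kg + 54.996 kg = 60.946 kg; the sum is limited to 2 decimal places (4 s.f.).
Carrying full precision, 60.946 × 0.53573 = 32.65060058 kg; 0.53573 has 5 s.f., so the result keeps min(4, 5) = 4 s.f.
Rounded to 4 significant figures: 32.65 kg.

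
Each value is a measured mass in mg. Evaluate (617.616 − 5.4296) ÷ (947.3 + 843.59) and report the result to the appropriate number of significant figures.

617.616 − 5.4296 = 612.1864, limited to 3 d.p. → 6 s.f.; 947.3 + 843.59 = 1790.89, limited to 1 d.p. → 5 s.f.
Carrying full precision, 612.1864 ÷ 1790.89 = 0.341833613455…; keep min(6, 5) = 5 s.f.
Rounded to 5 significant figures: 0.34183.

0.34183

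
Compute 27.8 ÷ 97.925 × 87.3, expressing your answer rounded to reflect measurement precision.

27.8 ÷ 97.925 × 87.3 = 24.783660965…
Multiplication/division keeps the fewest significant figures: 27.8 → 3 s.f., 97.925 → 5 s.f., 87.3 → 3 s.f.; limit is 3.
Rounded to 3 significant figures: 24.8.

24.8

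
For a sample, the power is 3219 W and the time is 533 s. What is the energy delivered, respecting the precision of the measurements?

energy delivered = 3219 W × 533 s = 1715727 J.
3219 has 4 significant figures; 533 has 3.
Division/multiplication keeps the fewest: 3 significant figures.
Rounded: 1.72 × 10^6 J.

1.72 × 10^6 J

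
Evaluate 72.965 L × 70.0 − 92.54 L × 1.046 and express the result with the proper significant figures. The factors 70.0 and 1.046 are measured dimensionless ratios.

5.01 × 10^3 L

72.965 × 70.0 = 5107.55 → 5.11 × 10^3 L (3 s.f., last digit at the 10^1 place).
92.54 × 1.046 = 96.79684 → 96.80 L (4 s.f., last digit at the 10^-2 place).
Difference: 5010.75316 L; keep the coarser place, 10^1.
Result: 5.01 × 10^3 L.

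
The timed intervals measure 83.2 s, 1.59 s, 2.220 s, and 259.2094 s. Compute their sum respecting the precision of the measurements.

346.2 s

83.2 s + 1.59 s + 2.220 s + 259.2094 s = 346.2194 s.
Addition/subtraction keeps the fewest decimal places: 83.2 → 1 decimal place, 1.59 → 2 decimal places, 2.220 → 3 decimal places, 259.2094 → 4 decimal places; limit is 1.
Rounded to 1 decimal place: 346.2 s.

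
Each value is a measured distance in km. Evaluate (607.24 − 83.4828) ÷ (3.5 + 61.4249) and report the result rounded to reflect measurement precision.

8.07

607.24 − 83.4828 = 523.7572, limited to 2 d.p. → 5 s.f.; 3.5 + 61.4249 = 64.9249, limited to 1 d.p. → 3 s.f.
Carrying full precision, 523.7572 ÷ 64.9249 = 8.06712370755…; keep min(5, 3) = 3 s.f.
Rounded to 3 significant figures: 8.07.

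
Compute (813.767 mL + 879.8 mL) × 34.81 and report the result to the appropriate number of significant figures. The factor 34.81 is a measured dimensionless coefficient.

813.767 mL + 879.8 mL = 1693.567 mL; the sum is limited to 1 decimal place (5 s.f.).
Carrying full precision, 1693.567 × 34.81 = 58953.06727 mL; 34.81 has 4 s.f., so the result keeps min(5, 4) = 4 s.f.
Rounded to 4 significant figures: 5.895 × 10^4 mL.

5.895 × 10^4 mL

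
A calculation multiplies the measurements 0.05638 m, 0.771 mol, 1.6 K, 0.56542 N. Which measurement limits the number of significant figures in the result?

1.6 K

0.05638 m → 4 s.f.; 0.771 mol → 3 s.f.; 1.6 K → 2 s.f.; 0.56542 N → 5 s.f.
The fewest is 2 significant figures, from 1.6 K.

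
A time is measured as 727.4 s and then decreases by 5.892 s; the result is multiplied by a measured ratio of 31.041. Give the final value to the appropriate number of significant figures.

727.4 s − 5.892 s = 721.508 s; the difference is limited to 1 decimal place (4 s.f.).
Carrying full precision, 721.508 × 31.041 = 22396.329828 s; 31.041 has 5 s.f., so the result keeps min(4, 5) = 4 s.f.
Rounded to 4 significant figures: 2.240 × 10^4 s.

2.240 × 10^4 s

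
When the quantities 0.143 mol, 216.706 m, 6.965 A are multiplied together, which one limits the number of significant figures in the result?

0.143 mol

0.143 mol → 3 s.f.; 216.706 m → 6 s.f.; 6.965 A → 4 s.f.
The fewest is 3 significant figures, from 0.143 mol.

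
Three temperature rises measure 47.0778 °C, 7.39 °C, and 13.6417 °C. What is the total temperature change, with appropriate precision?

68.11 °C

47.0778 °C + 7.39 °C + 13.6417 °C = 68.1095 °C.
Addition/subtraction keeps the fewest decimal places: 47.0778 → 4 decimal places, 7.39 → 2 decimal places, 13.6417 → 4 decimal places; limit is 2.
Rounded to 2 decimal places: 68.11 °C.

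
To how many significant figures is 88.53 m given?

4

88.53: every digit is nonzero and significant.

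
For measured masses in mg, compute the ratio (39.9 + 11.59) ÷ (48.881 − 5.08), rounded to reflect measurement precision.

39.9 + 11.59 = 51.49, limited to 1 d.p. → 3 s.f.; 48.881 − 5.08 = 43.801, limited to 2 d.p. → 4 s.f.
Carrying full precision, 51.49 ÷ 43.801 = 1.17554393735…; keep min(3, 4) = 3 s.f.
Rounded to 3 significant figures: 1.18.

1.18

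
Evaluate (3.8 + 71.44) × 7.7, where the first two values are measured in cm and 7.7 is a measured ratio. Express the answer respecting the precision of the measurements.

3.8 cm + 71.44 cm = 75.24 cm; the sum is limited to 1 decimal place (3 s.f.).
Carrying full precision, 75.24 × 7.7 = 579.348 cm; 7.7 has 2 s.f., so the result keeps min(3, 2) = 2 s.f.
Rounded to 2 significant figures: 5.8 × 10² cm.

5.8 × 10² cm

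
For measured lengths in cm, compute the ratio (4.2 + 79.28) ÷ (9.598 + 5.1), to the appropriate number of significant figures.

4.2 + 79.28 = 83.48, limited to 1 d.p. → 3 s.f.; 9.598 + 5.1 = 14.698, limited to 1 d.p. → 3 s.f.
Carrying full precision, 83.48 ÷ 14.698 = 5.67968431079…; keep min(3, 3) = 3 s.f.
Rounded to 3 significant figures: 5.68.

5.68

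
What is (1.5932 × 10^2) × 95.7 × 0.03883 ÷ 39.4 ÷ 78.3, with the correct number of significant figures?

(1.5932 × 10^2) × 95.7 × 0.03883 ÷ 39.4 ÷ 78.3 = 0.191907364918…
Multiplication/division keeps the fewest significant figures: 1.5932 × 10^2 → 5 s.f., 95.7 → 3 s.f., 0.03883 → 4 s.f., 39.4 → 3 s.f., 78.3 → 3 s.f.; limit is 3.
Rounded to 3 significant figures: 0.192.

0.192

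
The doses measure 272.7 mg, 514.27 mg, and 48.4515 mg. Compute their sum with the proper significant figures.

8.354 × 10^2 mg

272.7 mg + 514.27 mg + 48.4515 mg = 835.4215 mg.
Addition/subtraction keeps the fewest decimal places: 272.7 → 1 decimal place, 514.27 → 2 decimal places, 48.4515 → 4 decimal places; limit is 1.
Rounded to 1 decimal place: 8.354 × 10^2 mg.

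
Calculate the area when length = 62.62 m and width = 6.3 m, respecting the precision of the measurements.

area = 62.62 m × 6.3 m = 394.506 m².
62.62 has 4 significant figures; 6.3 has 2.
Division/multiplication keeps the fewest: 2 significant figures.
Rounded: 3.9 × 10^2 m².

3.9 × 10^2 m²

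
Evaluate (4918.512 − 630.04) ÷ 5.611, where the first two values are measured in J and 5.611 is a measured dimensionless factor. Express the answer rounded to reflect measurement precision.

7.643 × 10² J

4918.512 J − 630.04 J = 4288.472 J; the difference is limited to 2 decimal places (6 s.f.).
Carrying full precision, 4288.472 ÷ 5.611 = 764.297273213… J; 5.611 has 4 s.f., so the result keeps min(6, 4) = 4 s.f.
Rounded to 4 significant figures: 7.643 × 10² J.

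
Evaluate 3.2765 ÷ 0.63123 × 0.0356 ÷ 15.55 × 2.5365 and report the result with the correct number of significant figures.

3.2765 ÷ 0.63123 × 0.0356 ÷ 15.55 × 2.5365 = 0.0301423433441…
Multiplication/division keeps the fewest significant figures: 3.2765 → 5 s.f., 0.63123 → 5 s.f., 0.0356 → 3 s.f., 15.55 → 4 s.f., 2.5365 → 5 s.f.; limit is 3.
Rounded to 3 significant figures: 0.0301.

0.0301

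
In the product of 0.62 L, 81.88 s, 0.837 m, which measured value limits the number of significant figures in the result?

0.62 L

0.62 L → 2 s.f.; 81.88 s → 4 s.f.; 0.837 m → 3 s.f.
The fewest is 2 significant figures, from 0.62 L.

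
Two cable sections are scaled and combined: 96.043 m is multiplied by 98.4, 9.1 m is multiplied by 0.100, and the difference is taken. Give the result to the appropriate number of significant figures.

9.45 × 10^3 m

96.043 × 98.4 = 9450.6312 → 9.45 × 10^3 m (3 s.f., last digit at the 10^1 place).
9.1 × 0.100 = 0.91 → 0.91 m (2 s.f., last digit at the 10^-2 place).
Difference: 9449.7212 m; keep the coarser place, 10^1.
Result: 9.45 × 10^3 m.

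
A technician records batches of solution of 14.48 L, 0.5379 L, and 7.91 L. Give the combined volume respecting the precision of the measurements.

22.93 L

14.48 L + 0.5379 L + 7.91 L = 22.9279 L.
Addition/subtraction keeps the fewest decimal places: 14.48 → 2 decimal places, 0.5379 → 4 decimal places, 7.91 → 2 decimal places; limit is 2.
Rounded to 2 decimal places: 22.93 L.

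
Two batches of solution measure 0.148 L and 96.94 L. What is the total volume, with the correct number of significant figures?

97.09 L

0.148 L + 96.94 L = 97.088 L.
Addition/subtraction keeps the fewest decimal places: 0.148 → 3 decimal places, 96.94 → 2 decimal places; limit is 2.
Rounded to 2 decimal places: 97.09 L.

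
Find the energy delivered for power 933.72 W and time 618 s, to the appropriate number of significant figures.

energy delivered = 933.72 W × 618 s = 577038.96 J.
933.72 has 5 significant figures; 618 has 3.
Division/multiplication keeps the fewest: 3 significant figures.
Rounded: 5.77 × 10⁵ J.

5.77 × 10⁵ J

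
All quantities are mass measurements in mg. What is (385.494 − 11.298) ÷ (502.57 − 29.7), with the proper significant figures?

385.494 − 11.298 = 374.196, limited to 3 d.p. → 6 s.f.; 502.57 − 29.7 = 472.87, limited to 1 d.p. → 4 s.f.
Carrying full precision, 374.196 ÷ 472.87 = 0.791329540889…; keep min(6, 4) = 4 s.f.
Rounded to 4 significant figures: 0.7913.

0.7913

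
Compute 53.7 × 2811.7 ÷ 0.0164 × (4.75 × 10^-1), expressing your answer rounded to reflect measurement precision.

4.37 × 10^6

53.7 × 2811.7 ÷ 0.0164 × (4.75 × 10^-1) = 4373136.44817…
Multiplication/division keeps the fewest significant figures: 53.7 → 3 s.f., 2811.7 → 5 s.f., 0.0164 → 3 s.f., 4.75 × 10^-1 → 3 s.f.; limit is 3.
Rounded to 3 significant figures: 4.37 × 10^6.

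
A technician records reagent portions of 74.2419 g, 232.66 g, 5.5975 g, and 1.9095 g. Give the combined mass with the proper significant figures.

314.41 g

74.2419 g + 232.66 g + 5.5975 g + 1.9095 g = 314.4089 g.
Addition/subtraction keeps the fewest decimal places: 74.2419 → 4 decimal places, 232.66 → 2 decimal places, 5.5975 → 4 decimal places, 1.9095 → 4 decimal places; limit is 2.
Rounded to 2 decimal places: 314.41 g.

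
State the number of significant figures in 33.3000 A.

6

33.3000: trailing zeros after a decimal point are significant.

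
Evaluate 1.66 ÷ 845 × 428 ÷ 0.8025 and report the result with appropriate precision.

1.66 ÷ 845 × 428 ÷ 0.8025 = 1.04773175542…
Multiplication/division keeps the fewest significant figures: 1.66 → 3 s.f., 845 → 3 s.f., 428 → 3 s.f., 0.8025 → 4 s.f.; limit is 3.
Rounded to 3 significant figures: 1.05.

1.05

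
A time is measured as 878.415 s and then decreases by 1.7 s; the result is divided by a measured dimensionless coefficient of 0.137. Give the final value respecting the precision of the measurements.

878.415 s − 1.7 s = 876.715 s; the difference is limited to 1 decimal place (4 s.f.).
Carrying full precision, 876.715 ÷ 0.137 = 6399.37956204… s; 0.137 has 3 s.f., so the result keeps min(4, 3) = 3 s.f.
Rounded to 3 significant figures: 6.40 × 10^3 s.

6.40 × 10^3 s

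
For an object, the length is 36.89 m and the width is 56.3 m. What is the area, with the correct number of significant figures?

2.08 × 10^3 m²

area = 36.89 m × 56.3 m = 2076.907 m².
36.89 has 4 significant figures; 56.3 has 3.
Division/multiplication keeps the fewest: 3 significant figures.
Rounded: 2.08 × 10^3 m².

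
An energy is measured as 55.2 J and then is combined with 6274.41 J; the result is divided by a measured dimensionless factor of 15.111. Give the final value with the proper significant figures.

418.87 J

55.2 J + 6274.41 J = 6329.61 J; the sum is limited to 1 decimal place (5 s.f.).
Carrying full precision, 6329.61 ÷ 15.111 = 418.874329958… J; 15.111 has 5 s.f., so the result keeps min(5, 5) = 5 s.f.
Rounded to 5 significant figures: 418.87 J.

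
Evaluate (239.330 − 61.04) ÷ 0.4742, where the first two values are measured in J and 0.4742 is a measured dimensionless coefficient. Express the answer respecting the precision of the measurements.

239.330 J − 61.04 J = 178.290 J; the difference is limited to 2 decimal places (5 s.f.).
Carrying full precision, 178.290 ÷ 0.4742 = 375.980598903… J; 0.4742 has 4 s.f., so the result keeps min(5, 4) = 4 s.f.
Rounded to 4 significant figures: 3.760 × 10² J.

3.760 × 10² J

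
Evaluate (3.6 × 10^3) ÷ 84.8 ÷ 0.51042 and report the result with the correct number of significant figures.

(3.6 × 10^3) ÷ 84.8 ÷ 0.51042 = 83.1723486319…
Multiplication/division keeps the fewest significant figures: 3.6 × 10^3 → 2 s.f., 84.8 → 3 s.f., 0.51042 → 5 s.f.; limit is 2.
Rounded to 2 significant figures: 83.

83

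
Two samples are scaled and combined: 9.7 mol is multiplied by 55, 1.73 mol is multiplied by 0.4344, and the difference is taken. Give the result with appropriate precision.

9.7 × 55 = 533.5 → 5.3 × 10² mol (2 s.f., last digit at the 10^1 place).
1.73 × 0.4344 = 0.751512 → 0.752 mol (3 s.f., last digit at the 10^-3 place).
Difference: 532.748488 mol; keep the coarser place, 10^1.
Result: 5.3 × 10² mol.

5.3 × 10² mol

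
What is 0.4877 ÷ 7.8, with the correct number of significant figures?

0.063

0.4877 ÷ 7.8 = 0.0625256410256…
Multiplication/division keeps the fewest significant figures: 0.4877 → 4 s.f., 7.8 → 2 s.f.; limit is 2.
Rounded to 2 significant figures: 0.063.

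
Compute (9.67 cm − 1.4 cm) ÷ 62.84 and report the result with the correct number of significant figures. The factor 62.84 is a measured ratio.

9.67 cm − 1.4 cm = 8.27 cm; the difference is limited to 1 decimal place (2 s.f.).
Carrying full precision, 8.27 ÷ 62.84 = 0.131604073838… cm; 62.84 has 4 s.f., so the result keeps min(2, 4) = 2 s.f.
Rounded to 2 significant figures: 0.13 cm.

0.13 cm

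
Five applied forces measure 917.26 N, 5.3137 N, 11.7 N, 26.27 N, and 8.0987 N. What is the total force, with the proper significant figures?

968.6 N

917.26 N + 5.3137 N + 11.7 N + 26.27 N + 8.0987 N = 968.6424 N.
Addition/subtraction keeps the fewest decimal places: 917.26 → 2 decimal places, 5.3137 → 4 decimal places, 11.7 → 1 decimal place, 26.27 → 2 decimal places, 8.0987 → 4 decimal places; limit is 1.
Rounded to 1 decimal place: 968.6 N.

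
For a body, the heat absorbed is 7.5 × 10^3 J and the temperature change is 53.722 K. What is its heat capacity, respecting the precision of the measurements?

1.4 × 10^2 J/K

heat capacity = 7.5 × 10^3 J ÷ 53.722 K = 139.607609545… J/K.
7.5 × 10^3 has 2 significant figures; 53.722 has 5.
Division/multiplication keeps the fewest: 2 significant figures.
Rounded: 1.4 × 10^2 J/K.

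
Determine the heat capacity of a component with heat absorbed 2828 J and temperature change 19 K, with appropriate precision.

1.5 × 10^2 J/K

heat capacity = 2828 J ÷ 19 K = 148.842105263… J/K.
2828 has 4 significant figures; 19 has 2.
Division/multiplication keeps the fewest: 2 significant figures.
Rounded: 1.5 × 10^2 J/K.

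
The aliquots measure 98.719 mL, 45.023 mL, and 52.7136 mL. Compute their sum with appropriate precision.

98.719 mL + 45.023 mL + 52.7136 mL = 196.4556 mL.
Addition/subtraction keeps the fewest decimal places: 98.719 → 3 decimal places, 45.023 → 3 decimal places, 52.7136 → 4 decimal places; limit is 3.
Rounded to 3 decimal places: 196.456 mL.

196.456 mL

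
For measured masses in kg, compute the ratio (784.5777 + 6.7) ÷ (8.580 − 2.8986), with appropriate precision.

784.5777 + 6.7 = 791.2777, limited to 1 d.p. → 4 s.f.; 8.580 − 2.8986 = 5.6814, limited to 3 d.p. → 4 s.f.
Carrying full precision, 791.2777 ÷ 5.6814 = 139.275125849…; keep min(4, 4) = 4 s.f.
Rounded to 4 significant figures: 1.393 × 10^2.

1.393 × 10^2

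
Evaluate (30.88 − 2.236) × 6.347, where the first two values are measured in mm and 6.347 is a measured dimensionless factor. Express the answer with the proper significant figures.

181.8 mm

30.88 mm − 2.236 mm = 28.644 mm; the difference is limited to 2 decimal places (4 s.f.).
Carrying full precision, 28.644 × 6.347 = 181.803468 mm; 6.347 has 4 s.f., so the result keeps min(4, 4) = 4 s.f.
Rounded to 4 significant figures: 181.8 mm.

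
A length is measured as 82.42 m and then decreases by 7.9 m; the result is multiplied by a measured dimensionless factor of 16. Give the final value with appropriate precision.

82.42 m − 7.9 m = 74.52 m; the difference is limited to 1 decimal place (3 s.f.).
Carrying full precision, 74.52 × 16 = 1192.32 m; 16 has 2 s.f., so the result keeps min(3, 2) = 2 s.f.
Rounded to 2 significant figures: 1.2 × 10^3 m.

1.2 × 10^3 m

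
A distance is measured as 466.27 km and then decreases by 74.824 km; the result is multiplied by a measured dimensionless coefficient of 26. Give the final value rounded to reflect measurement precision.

466.27 km − 74.824 km = 391.446 km; the difference is limited to 2 decimal places (5 s.f.).
Carrying full precision, 391.446 × 26 = 10177.596 km; 26 has 2 s.f., so the result keeps min(5, 2) = 2 s.f.
Rounded to 2 significant figures: 1.0 × 10⁴ km.

1.0 × 10⁴ km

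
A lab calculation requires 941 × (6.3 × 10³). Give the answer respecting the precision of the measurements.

5.9 × 10⁶

941 × (6.3 × 10³) = 5928300
Multiplication/division keeps the fewest significant figures: 941 → 3 s.f., 6.3 × 10³ → 2 s.f.; limit is 2.
Rounded to 2 significant figures: 5.9 × 10⁶.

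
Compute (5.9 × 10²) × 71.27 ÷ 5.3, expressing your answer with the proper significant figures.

(5.9 × 10²) × 71.27 ÷ 5.3 = 7933.83018868…
Multiplication/division keeps the fewest significant figures: 5.9 × 10² → 2 s.f., 71.27 → 4 s.f., 5.3 → 2 s.f.; limit is 2.
Rounded to 2 significant figures: 7.9 × 10³.

7.9 × 10³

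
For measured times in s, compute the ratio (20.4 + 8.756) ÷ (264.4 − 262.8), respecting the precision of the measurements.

18

20.4 + 8.756 = 29.156, limited to 1 d.p. → 3 s.f.; 264.4 − 262.8 = 1.6, limited to 1 d.p. → 2 s.f.
Carrying full precision, 29.156 ÷ 1.6 = 18.2225; keep min(3, 2) = 2 s.f.
Rounded to 2 significant figures: 18.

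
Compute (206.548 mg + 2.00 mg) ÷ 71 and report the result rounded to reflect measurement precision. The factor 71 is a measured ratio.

206.548 mg + 2.00 mg = 208.548 mg; the sum is limited to 2 decimal places (5 s.f.).
Carrying full precision, 208.548 ÷ 71 = 2.93729577465… mg; 71 has 2 s.f., so the result keeps min(5, 2) = 2 s.f.
Rounded to 2 significant figures: 2.9 mg.

2.9 mg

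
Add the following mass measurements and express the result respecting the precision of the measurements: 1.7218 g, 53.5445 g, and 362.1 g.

417.4 g

1.7218 g + 53.5445 g + 362.1 g = 417.3663 g.
Addition/subtraction keeps the fewest decimal places: 1.7218 → 4 decimal places, 53.5445 → 4 decimal places, 362.1 → 1 decimal place; limit is 1.
Rounded to 1 decimal place: 417.4 g.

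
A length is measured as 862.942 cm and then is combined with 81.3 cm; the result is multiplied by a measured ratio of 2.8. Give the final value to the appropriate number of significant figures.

2.6 × 10^3 cm

862.942 cm + 81.3 cm = 944.242 cm; the sum is limited to 1 decimal place (4 s.f.).
Carrying full precision, 944.242 × 2.8 = 2643.8776 cm; 2.8 has 2 s.f., so the result keeps min(4, 2) = 2 s.f.
Rounded to 2 significant figures: 2.6 × 10^3 cm.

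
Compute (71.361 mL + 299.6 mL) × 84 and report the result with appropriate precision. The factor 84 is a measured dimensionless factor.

71.361 mL + 299.6 mL = 370.961 mL; the sum is limited to 1 decimal place (4 s.f.).
Carrying full precision, 370.961 × 84 = 31160.724 mL; 84 has 2 s.f., so the result keeps min(4, 2) = 2 s.f.
Rounded to 2 significant figures: 3.1 × 10^4 mL.

3.1 × 10^4 mL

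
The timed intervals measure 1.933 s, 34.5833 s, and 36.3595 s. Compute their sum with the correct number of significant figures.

72.876 s

1.933 s + 34.5833 s + 36.3595 s = 72.8758 s.
Addition/subtraction keeps the fewest decimal places: 1.933 → 3 decimal places, 34.5833 → 4 decimal places, 36.3595 → 4 decimal places; limit is 3.
Rounded to 3 decimal places: 72.876 s.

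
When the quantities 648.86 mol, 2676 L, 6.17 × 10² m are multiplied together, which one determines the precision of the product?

6.17 × 10² m

648.86 mol → 5 s.f.; 2676 L → 4 s.f.; 6.17 × 10² m → 3 s.f.
The fewest is 3 significant figures, from 6.17 × 10² m.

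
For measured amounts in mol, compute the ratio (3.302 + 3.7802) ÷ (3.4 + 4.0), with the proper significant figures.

0.96

3.302 + 3.7802 = 7.0822, limited to 3 d.p. → 4 s.f.; 3.4 + 4.0 = 7.4, limited to 1 d.p. → 2 s.f.
Carrying full precision, 7.0822 ÷ 7.4 = 0.957054054054…; keep min(4, 2) = 2 s.f.
Rounded to 2 significant figures: 0.96.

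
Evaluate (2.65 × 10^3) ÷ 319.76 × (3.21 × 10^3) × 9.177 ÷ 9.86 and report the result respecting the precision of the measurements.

2.48 × 10^4

(2.65 × 10^3) ÷ 319.76 × (3.21 × 10^3) × 9.177 ÷ 9.86 = 24759.9970071…
Multiplication/division keeps the fewest significant figures: 2.65 × 10^3 → 3 s.f., 319.76 → 5 s.f., 3.21 × 10^3 → 3 s.f., 9.177 → 4 s.f., 9.86 → 3 s.f.; limit is 3.
Rounded to 3 significant figures: 2.48 × 10^4.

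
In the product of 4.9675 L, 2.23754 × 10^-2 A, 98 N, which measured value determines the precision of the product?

4.9675 L → 5 s.f.; 2.23754 × 10^-2 A → 6 s.f.; 98 N → 2 s.f.
The fewest is 2 significant figures, from 98 N.

98 N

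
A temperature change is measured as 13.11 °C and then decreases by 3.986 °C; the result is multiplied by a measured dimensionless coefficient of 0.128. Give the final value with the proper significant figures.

13.11 °C − 3.986 °C = 9.124 °C; the difference is limited to 2 decimal places (3 s.f.).
Carrying full precision, 9.124 × 0.128 = 1.167872 °C; 0.128 has 3 s.f., so the result keeps min(3, 3) = 3 s.f.
Rounded to 3 significant figures: 1.17 °C.

1.17 °C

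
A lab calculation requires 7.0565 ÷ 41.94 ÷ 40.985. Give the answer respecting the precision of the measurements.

7.0565 ÷ 41.94 ÷ 40.985 = 0.0041052156921…
Multiplication/division keeps the fewest significant figures: 7.0565 → 5 s.f., 41.94 → 4 s.f., 40.985 → 5 s.f.; limit is 4.
Rounded to 4 significant figures: 0.004105.

0.004105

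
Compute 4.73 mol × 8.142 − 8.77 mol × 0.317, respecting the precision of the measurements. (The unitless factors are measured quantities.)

35.7 mol

4.73 × 8.142 = 38.51166 → 38.5 mol (3 s.f., last digit at the 10^-1 place).
8.77 × 0.317 = 2.78009 → 2.78 mol (3 s.f., last digit at the 10^-2 place).
Difference: 35.73157 mol; keep the coarser place, 10^-1.
Result: 35.7 mol.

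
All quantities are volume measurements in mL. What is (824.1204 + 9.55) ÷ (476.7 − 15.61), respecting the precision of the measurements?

1.808

824.1204 + 9.55 = 833.6704, limited to 2 d.p. → 5 s.f.; 476.7 − 15.61 = 461.09, limited to 1 d.p. → 4 s.f.
Carrying full precision, 833.6704 ÷ 461.09 = 1.80804268147…; keep min(5, 4) = 4 s.f.
Rounded to 4 significant figures: 1.808.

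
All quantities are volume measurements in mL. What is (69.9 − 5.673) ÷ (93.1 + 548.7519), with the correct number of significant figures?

0.100

69.9 − 5.673 = 64.227, limited to 1 d.p. → 3 s.f.; 93.1 + 548.7519 = 641.8519, limited to 1 d.p. → 4 s.f.
Carrying full precision, 64.227 ÷ 641.8519 = 0.100065139637…; keep min(3, 4) = 3 s.f.
Rounded to 3 significant figures: 0.100.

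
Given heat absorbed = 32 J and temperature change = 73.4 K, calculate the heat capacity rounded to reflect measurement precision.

heat capacity = 32 J ÷ 73.4 K = 0.435967302452… J/K.
32 has 2 significant figures; 73.4 has 3.
Division/multiplication keeps the fewest: 2 significant figures.
Rounded: 0.44 J/K.

0.44 J/K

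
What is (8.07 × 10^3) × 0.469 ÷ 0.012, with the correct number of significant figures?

3.2 × 10^5

(8.07 × 10^3) × 0.469 ÷ 0.012 = 315402.5
Multiplication/division keeps the fewest significant figures: 8.07 × 10^3 → 3 s.f., 0.469 → 3 s.f., 0.012 → 2 s.f.; limit is 2.
Rounded to 2 significant figures: 3.2 × 10^5.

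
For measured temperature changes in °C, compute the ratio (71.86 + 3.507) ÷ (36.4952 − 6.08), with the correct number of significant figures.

71.86 + 3.507 = 75.367, limited to 2 d.p. → 4 s.f.; 36.4952 − 6.08 = 30.4152, limited to 2 d.p. → 4 s.f.
Carrying full precision, 75.367 ÷ 30.4152 = 2.47793866225…; keep min(4, 4) = 4 s.f.
Rounded to 4 significant figures: 2.478.

2.478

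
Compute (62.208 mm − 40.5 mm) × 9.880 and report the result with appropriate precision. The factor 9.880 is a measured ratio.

62.208 mm − 40.5 mm = 21.708 mm; the difference is limited to 1 decimal place (3 s.f.).
Carrying full precision, 21.708 × 9.880 = 214.47504 mm; 9.880 has 4 s.f., so the result keeps min(3, 4) = 3 s.f.
Rounded to 3 significant figures: 214 mm.

214 mm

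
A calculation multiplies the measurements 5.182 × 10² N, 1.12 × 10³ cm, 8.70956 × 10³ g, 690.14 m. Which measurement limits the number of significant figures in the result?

1.12 × 10³ cm

5.182 × 10² N → 4 s.f.; 1.12 × 10³ cm → 3 s.f.; 8.70956 × 10³ g → 6 s.f.; 690.14 m → 5 s.f.
The fewest is 3 significant figures, from 1.12 × 10³ cm.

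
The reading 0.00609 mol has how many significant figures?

0.00609: leading zeros are not significant; zeros between nonzero digits are significant.

3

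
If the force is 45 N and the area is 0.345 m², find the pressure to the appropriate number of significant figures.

1.3 × 10^2 Pa

pressure = 45 N ÷ 0.345 m² = 130.434782609… Pa.
45 has 2 significant figures; 0.345 has 3.
Division/multiplication keeps the fewest: 2 significant figures.
Rounded: 1.3 × 10^2 Pa.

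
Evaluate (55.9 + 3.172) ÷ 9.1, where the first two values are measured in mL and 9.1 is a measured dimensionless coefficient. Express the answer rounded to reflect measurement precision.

6.5 mL

55.9 mL + 3.172 mL = 59.072 mL; the sum is limited to 1 decimal place (3 s.f.).
Carrying full precision, 59.072 ÷ 9.1 = 6.49142857143… mL; 9.1 has 2 s.f., so the result keeps min(3, 2) = 2 s.f.
Rounded to 2 significant figures: 6.5 mL.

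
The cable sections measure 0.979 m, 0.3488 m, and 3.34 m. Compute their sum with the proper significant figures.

0.979 m + 0.3488 m + 3.34 m = 4.6678 m.
Addition/subtraction keeps the fewest decimal places: 0.979 → 3 decimal places, 0.3488 → 4 decimal places, 3.34 → 2 decimal places; limit is 2.
Rounded to 2 decimal places: 4.67 m.

4.67 m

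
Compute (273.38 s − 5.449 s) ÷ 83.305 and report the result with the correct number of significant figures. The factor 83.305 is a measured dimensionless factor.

3.2163 s

273.38 s − 5.449 s = 267.931 s; the difference is limited to 2 decimal places (5 s.f.).
Carrying full precision, 267.931 ÷ 83.305 = 3.21626553028… s; 83.305 has 5 s.f., so the result keeps min(5, 5) = 5 s.f.
Rounded to 5 significant figures: 3.2163 s.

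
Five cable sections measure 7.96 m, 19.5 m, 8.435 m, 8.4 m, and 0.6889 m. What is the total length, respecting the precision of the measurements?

7.96 m + 19.5 m + 8.435 m + 8.4 m + 0.6889 m = 44.9839 m.
Addition/subtraction keeps the fewest decimal places: 7.96 → 2 decimal places, 19.5 → 1 decimal place, 8.435 → 3 decimal places, 8.4 → 1 decimal place, 0.6889 → 4 decimal places; limit is 1.
Rounded to 1 decimal place: 45.0 m.

45.0 m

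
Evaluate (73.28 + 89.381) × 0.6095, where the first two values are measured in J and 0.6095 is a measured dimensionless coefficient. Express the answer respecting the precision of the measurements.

99.14 J

73.28 J + 89.381 J = 162.661 J; the sum is limited to 2 decimal places (5 s.f.).
Carrying full precision, 162.661 × 0.6095 = 99.1418795 J; 0.6095 has 4 s.f., so the result keeps min(5, 4) = 4 s.f.
Rounded to 4 significant figures: 99.14 J.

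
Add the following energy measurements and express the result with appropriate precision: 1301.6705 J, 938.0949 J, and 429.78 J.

1301.6705 J + 938.0949 J + 429.78 J = 2669.5454 J.
Addition/subtraction keeps the fewest decimal places: 1301.6705 → 4 decimal places, 938.0949 → 4 decimal places, 429.78 → 2 decimal places; limit is 2.
Rounded to 2 decimal places: 2669.55 J.

2669.55 J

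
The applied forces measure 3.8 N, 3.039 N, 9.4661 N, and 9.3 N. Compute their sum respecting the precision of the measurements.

25.6 N

3.8 N + 3.039 N + 9.4661 N + 9.3 N = 25.6051 N.
Addition/subtraction keeps the fewest decimal places: 3.8 → 1 decimal place, 3.039 → 3 decimal places, 9.4661 → 4 decimal places, 9.3 → 1 decimal place; limit is 1.
Rounded to 1 decimal place: 25.6 N.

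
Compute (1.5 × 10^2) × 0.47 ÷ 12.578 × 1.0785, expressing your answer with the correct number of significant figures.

(1.5 × 10^2) × 0.47 ÷ 12.578 × 1.0785 = 6.04501908093…
Multiplication/division keeps the fewest significant figures: 1.5 × 10^2 → 2 s.f., 0.47 → 2 s.f., 12.578 → 5 s.f., 1.0785 → 5 s.f.; limit is 2.
Rounded to 2 significant figures: 6.0.

6.0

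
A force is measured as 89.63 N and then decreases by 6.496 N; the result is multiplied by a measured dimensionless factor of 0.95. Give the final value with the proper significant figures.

89.63 N − 6.496 N = 83.134 N; the difference is limited to 2 decimal places (4 s.f.).
Carrying full precision, 83.134 × 0.95 = 78.9773 N; 0.95 has 2 s.f., so the result keeps min(4, 2) = 2 s.f.
Rounded to 2 significant figures: 79 N.

79 N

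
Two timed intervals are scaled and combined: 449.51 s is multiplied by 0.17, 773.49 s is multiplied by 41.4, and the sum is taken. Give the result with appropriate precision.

449.51 × 0.17 = 76.4167 → 76 s (2 s.f., last digit at the 10^0 place).
773.49 × 41.4 = 32022.486 → 3.20 × 10^4 s (3 s.f., last digit at the 10^2 place).
Sum: 32098.9027 s; keep the coarser place, 10^2.
Result: 3.21 × 10^4 s.

3.21 × 10^4 s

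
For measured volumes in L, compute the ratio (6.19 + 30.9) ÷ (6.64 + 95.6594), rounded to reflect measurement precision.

6.19 + 30.9 = 37.09, limited to 1 d.p. → 3 s.f.; 6.64 + 95.6594 = 102.2994, limited to 2 d.p. → 5 s.f.
Carrying full precision, 37.09 ÷ 102.2994 = 0.36256322129…; keep min(3, 5) = 3 s.f.
Rounded to 3 significant figures: 0.363.

0.363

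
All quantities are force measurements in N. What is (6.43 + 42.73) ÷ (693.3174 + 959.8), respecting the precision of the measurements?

0.02974

6.43 + 42.73 = 49.16, limited to 2 d.p. → 4 s.f.; 693.3174 + 959.8 = 1653.1174, limited to 1 d.p. → 5 s.f.
Carrying full precision, 49.16 ÷ 1653.1174 = 0.0297377548624…; keep min(4, 5) = 4 s.f.
Rounded to 4 significant figures: 0.02974.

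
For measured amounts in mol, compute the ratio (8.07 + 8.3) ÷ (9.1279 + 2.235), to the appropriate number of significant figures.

8.07 + 8.3 = 16.37, limited to 1 d.p. → 3 s.f.; 9.1279 + 2.235 = 11.3629, limited to 3 d.p. → 5 s.f.
Carrying full precision, 16.37 ÷ 11.3629 = 1.44065335434…; keep min(3, 5) = 3 s.f.
Rounded to 3 significant figures: 1.44.

1.44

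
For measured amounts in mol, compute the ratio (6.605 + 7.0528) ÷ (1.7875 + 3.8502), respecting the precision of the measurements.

6.605 + 7.0528 = 13.6578, limited to 3 d.p. → 5 s.f.; 1.7875 + 3.8502 = 5.6377, limited to 4 d.p. → 5 s.f.
Carrying full precision, 13.6578 ÷ 5.6377 = 2.42258367774…; keep min(5, 5) = 5 s.f.
Rounded to 5 significant figures: 2.4226.

2.4226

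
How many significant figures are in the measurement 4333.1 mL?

5

4333.1: every digit is nonzero and significant.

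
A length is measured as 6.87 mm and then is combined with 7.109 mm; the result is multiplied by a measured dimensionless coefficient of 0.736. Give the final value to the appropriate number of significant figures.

10.3 mm

6.87 mm + 7.109 mm = 13.979 mm; the sum is limited to 2 decimal places (4 s.f.).
Carrying full precision, 13.979 × 0.736 = 10.288544 mm; 0.736 has 3 s.f., so the result keeps min(4, 3) = 3 s.f.
Rounded to 3 significant figures: 10.3 mm.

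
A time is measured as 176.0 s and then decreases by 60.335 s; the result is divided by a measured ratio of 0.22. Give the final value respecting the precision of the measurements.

176.0 s − 60.335 s = 115.665 s; the difference is limited to 1 decimal place (4 s.f.).
Carrying full precision, 115.665 ÷ 0.22 = 525.75 s; 0.22 has 2 s.f., so the result keeps min(4, 2) = 2 s.f.
Rounded to 2 significant figures: 5.3 × 10² s.

5.3 × 10² s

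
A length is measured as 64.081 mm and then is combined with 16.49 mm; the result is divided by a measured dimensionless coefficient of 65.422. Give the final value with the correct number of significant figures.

1.232 mm

64.081 mm + 16.49 mm = 80.571 mm; the sum is limited to 2 decimal places (4 s.f.).
Carrying full precision, 80.571 ÷ 65.422 = 1.23155819143… mm; 65.422 has 5 s.f., so the result keeps min(4, 5) = 4 s.f.
Rounded to 4 significant figures: 1.232 mm.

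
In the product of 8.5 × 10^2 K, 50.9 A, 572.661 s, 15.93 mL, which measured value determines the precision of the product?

8.5 × 10^2 K → 2 s.f.; 50.9 A → 3 s.f.; 572.661 s → 6 s.f.; 15.93 mL → 4 s.f.
The fewest is 2 significant figures, from 8.5 × 10^2 K.

8.5 × 10^2 K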